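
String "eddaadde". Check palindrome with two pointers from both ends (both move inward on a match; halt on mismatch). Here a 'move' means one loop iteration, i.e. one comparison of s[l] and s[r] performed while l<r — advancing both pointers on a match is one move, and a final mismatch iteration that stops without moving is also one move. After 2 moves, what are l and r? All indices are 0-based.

l=0 r=7: 'e'=='e', l++,r--
l=1 r=6: 'd'=='d', l++,r--

l=2, r=5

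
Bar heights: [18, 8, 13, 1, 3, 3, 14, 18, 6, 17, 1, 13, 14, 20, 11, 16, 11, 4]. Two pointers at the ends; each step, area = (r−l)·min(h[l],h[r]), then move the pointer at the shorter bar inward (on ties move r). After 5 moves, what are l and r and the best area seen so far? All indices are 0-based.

[0,17] min(18,4)*17=68 best=68 * → r--
[0,16] min(18,11)*16=176 best=176 * → r--
[0,15] min(18,16)*15=240 best=240 * → r--
[0,14] min(18,11)*14=154 best=240 → r--
[0,13] min(18,20)*13=234 best=240 → l++

l=1, r=13, best area=240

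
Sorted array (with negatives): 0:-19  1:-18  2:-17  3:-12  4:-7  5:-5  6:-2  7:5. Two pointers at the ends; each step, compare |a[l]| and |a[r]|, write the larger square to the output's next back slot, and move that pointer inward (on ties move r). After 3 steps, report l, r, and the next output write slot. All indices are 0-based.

l=3, r=7, next write slot=4

[0,7] |-19|>|5| out[7]=361 → l++
[1,7] |-18|>|5| out[6]=324 → l++
[2,7] |-17|>|5| out[5]=289 → l++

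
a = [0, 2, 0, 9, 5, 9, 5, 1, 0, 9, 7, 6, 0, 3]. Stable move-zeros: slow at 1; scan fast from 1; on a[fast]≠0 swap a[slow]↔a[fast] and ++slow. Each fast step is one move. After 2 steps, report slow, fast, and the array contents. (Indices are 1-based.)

slow=2, fast=3, a=[2, 0, 0, 9, 5, 9, 5, 1, 0, 9, 7, 6, 0, 3]

(s=1,f=1) a[fast]=0 → fast++
(s=1,f=2) a[fast]=2≠0 swap→a[1]=2 → slow++,fast++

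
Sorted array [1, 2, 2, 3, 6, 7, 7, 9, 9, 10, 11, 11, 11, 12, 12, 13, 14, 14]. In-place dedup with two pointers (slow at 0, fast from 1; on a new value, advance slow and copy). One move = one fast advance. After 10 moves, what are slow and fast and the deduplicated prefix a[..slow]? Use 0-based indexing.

slow=7, fast=11, prefix=[1, 2, 3, 6, 7, 9, 10, 11]

(s=0,f=1) a[fast]=2≠a[slow]=1 write a[1]=2 → slow++,fast++
(s=1,f=2) a[fast]=2=a[slow] dup → fast++
(s=1,f=3) a[fast]=3≠a[slow]=2 write a[2]=3 → slow++,fast++
(s=2,f=4) a[fast]=6≠a[slow]=3 write a[3]=6 → slow++,fast++
(s=3,f=5) a[fast]=7≠a[slow]=6 write a[4]=7 → slow++,fast++
(s=4,f=6) a[fast]=7=a[slow] dup → fast++
(s=4,f=7) a[fast]=9≠a[slow]=7 write a[5]=9 → slow++,fast++
(s=5,f=8) a[fast]=9=a[slow] dup → fast++
(s=5,f=9) a[fast]=10≠a[slow]=9 write a[6]=10 → slow++,fast++
(s=6,f=10) a[fast]=11≠a[slow]=10 write a[7]=11 → slow++,fast++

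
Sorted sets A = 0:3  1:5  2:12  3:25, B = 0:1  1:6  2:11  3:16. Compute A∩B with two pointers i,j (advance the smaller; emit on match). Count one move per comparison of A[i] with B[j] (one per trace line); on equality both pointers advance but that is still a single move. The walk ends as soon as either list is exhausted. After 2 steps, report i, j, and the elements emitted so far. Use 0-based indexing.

[i=0,j=0] 3>1 → j++
[i=0,j=1] 3<6 → i++

i=1, j=1, emitted=[]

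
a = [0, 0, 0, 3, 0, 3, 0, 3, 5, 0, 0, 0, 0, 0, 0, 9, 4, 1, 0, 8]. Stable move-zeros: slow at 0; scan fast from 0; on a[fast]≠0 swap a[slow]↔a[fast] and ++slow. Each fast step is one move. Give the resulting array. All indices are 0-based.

slow=0 fast=0: a[fast]=0, fast++
slow=0 fast=1: a[fast]=0, fast++
slow=0 fast=2: a[fast]=0, fast++
slow=0 fast=3: a[fast]=3≠0 swap→a[0]=3, slow++,fast++
slow=1 fast=4: a[fast]=0, fast++
slow=1 fast=5: a[fast]=3≠0 swap→a[1]=3, slow++,fast++
slow=2 fast=6: a[fast]=0, fast++
slow=2 fast=7: a[fast]=3≠0 swap→a[2]=3, slow++,fast++
slow=3 fast=8: a[fast]=5≠0 swap→a[3]=5, slow++,fast++
slow=4 fast=9: a[fast]=0, fast++
slow=4 fast=10: a[fast]=0, fast++
slow=4 fast=11: a[fast]=0, fast++
slow=4 fast=12: a[fast]=0, fast++
slow=4 fast=13: a[fast]=0, fast++
slow=4 fast=14: a[fast]=0, fast++
slow=4 fast=15: a[fast]=9≠0 swap→a[4]=9, slow++,fast++
slow=5 fast=16: a[fast]=4≠0 swap→a[5]=4, slow++,fast++
slow=6 fast=17: a[fast]=1≠0 swap→a[6]=1, slow++,fast++
slow=7 fast=18: a[fast]=0, fast++
slow=7 fast=19: a[fast]=8≠0 swap→a[7]=8, slow++,fast++

[3, 3, 3, 5, 9, 4, 1, 8, 0, 0, 0, 0, 0, 0, 0, 0, 0, 0, 0, 0]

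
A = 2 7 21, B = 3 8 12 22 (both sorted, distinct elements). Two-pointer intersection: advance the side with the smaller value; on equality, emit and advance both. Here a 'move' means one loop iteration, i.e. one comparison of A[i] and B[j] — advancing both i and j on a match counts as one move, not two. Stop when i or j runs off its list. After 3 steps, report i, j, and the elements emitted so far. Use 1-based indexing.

i=1 j=1: 2<3, i++
i=2 j=1: 7>3, j++
i=2 j=2: 7<8, i++

i=3, j=2, emitted=[]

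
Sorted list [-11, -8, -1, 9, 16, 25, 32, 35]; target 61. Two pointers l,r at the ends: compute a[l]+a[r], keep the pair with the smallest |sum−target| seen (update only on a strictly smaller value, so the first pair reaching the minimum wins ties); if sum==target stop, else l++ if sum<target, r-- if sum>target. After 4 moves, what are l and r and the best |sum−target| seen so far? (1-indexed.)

l=5, r=8, best |Δ|=17

[1,8] -11+35=24 d=37 * → l++
[2,8] -8+35=27 d=34 * → l++
[3,8] -1+35=34 d=27 * → l++
[4,8] 9+35=44 d=17 * → l++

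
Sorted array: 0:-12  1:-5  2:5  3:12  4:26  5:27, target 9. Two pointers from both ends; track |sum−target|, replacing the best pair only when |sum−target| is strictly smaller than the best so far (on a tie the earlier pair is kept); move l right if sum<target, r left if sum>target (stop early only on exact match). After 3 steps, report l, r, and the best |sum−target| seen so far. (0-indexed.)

l=0 r=5: -12+27=15 d=6 *, r--
l=0 r=4: -12+26=14 d=5 *, r--
l=0 r=3: -12+12=0 d=9, l++

l=1, r=3, best |Δ|=5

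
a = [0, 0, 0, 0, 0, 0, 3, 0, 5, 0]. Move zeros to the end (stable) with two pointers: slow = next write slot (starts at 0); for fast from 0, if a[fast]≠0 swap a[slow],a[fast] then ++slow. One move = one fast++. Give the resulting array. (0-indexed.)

slow=0 fast=0: a[fast]=0, fast++
slow=0 fast=1: a[fast]=0, fast++
slow=0 fast=2: a[fast]=0, fast++
slow=0 fast=3: a[fast]=0, fast++
slow=0 fast=4: a[fast]=0, fast++
slow=0 fast=5: a[fast]=0, fast++
slow=0 fast=6: a[fast]=3≠0 swap→a[0]=3, slow++,fast++
slow=1 fast=7: a[fast]=0, fast++
slow=1 fast=8: a[fast]=5≠0 swap→a[1]=5, slow++,fast++
slow=2 fast=9: a[fast]=0, fast++

[3, 5, 0, 0, 0, 0, 0, 0, 0, 0]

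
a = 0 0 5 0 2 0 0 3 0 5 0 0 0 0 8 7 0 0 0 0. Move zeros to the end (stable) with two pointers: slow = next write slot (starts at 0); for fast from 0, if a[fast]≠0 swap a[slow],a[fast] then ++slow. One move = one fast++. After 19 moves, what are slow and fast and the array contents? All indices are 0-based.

slow=6, fast=19, a=[5, 2, 3, 5, 8, 7, 0, 0, 0, 0, 0, 0, 0, 0, 0, 0, 0, 0, 0, 0]

(s=0,f=0) a[fast]=0 → fast++
(s=0,f=1) a[fast]=0 → fast++
(s=0,f=2) a[fast]=5≠0 swap→a[0]=5 → slow++,fast++
(s=1,f=3) a[fast]=0 → fast++
(s=1,f=4) a[fast]=2≠0 swap→a[1]=2 → slow++,fast++
(s=2,f=5) a[fast]=0 → fast++
(s=2,f=6) a[fast]=0 → fast++
(s=2,f=7) a[fast]=3≠0 swap→a[2]=3 → slow++,fast++
(s=3,f=8) a[fast]=0 → fast++
(s=3,f=9) a[fast]=5≠0 swap→a[3]=5 → slow++,fast++
(s=4,f=10) a[fast]=0 → fast++
(s=4,f=11) a[fast]=0 → fast++
(s=4,f=12) a[fast]=0 → fast++
(s=4,f=13) a[fast]=0 → fast++
(s=4,f=14) a[fast]=8≠0 swap→a[4]=8 → slow++,fast++
(s=5,f=15) a[fast]=7≠0 swap→a[5]=7 → slow++,fast++
(s=6,f=16) a[fast]=0 → fast++
(s=6,f=17) a[fast]=0 → fast++
(s=6,f=18) a[fast]=0 → fast++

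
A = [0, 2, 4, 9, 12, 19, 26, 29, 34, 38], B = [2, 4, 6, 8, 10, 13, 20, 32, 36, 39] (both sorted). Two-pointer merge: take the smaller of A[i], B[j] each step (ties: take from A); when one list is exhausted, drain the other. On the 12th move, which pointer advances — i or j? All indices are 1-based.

i

i=1 j=1: A[i]=0<=B[j]=2 take 0, i++
i=2 j=1: A[i]=2<=B[j]=2 take 2, i++
i=3 j=1: A[i]=4>B[j]=2 take 2, j++
i=3 j=2: A[i]=4<=B[j]=4 take 4, i++
i=4 j=2: A[i]=9>B[j]=4 take 4, j++
i=4 j=3: A[i]=9>B[j]=6 take 6, j++
i=4 j=4: A[i]=9>B[j]=8 take 8, j++
i=4 j=5: A[i]=9<=B[j]=10 take 9, i++
i=5 j=5: A[i]=12>B[j]=10 take 10, j++
i=5 j=6: A[i]=12<=B[j]=13 take 12, i++
i=6 j=6: A[i]=19>B[j]=13 take 13, j++
i=6 j=7: A[i]=19<=B[j]=20 take 19, i++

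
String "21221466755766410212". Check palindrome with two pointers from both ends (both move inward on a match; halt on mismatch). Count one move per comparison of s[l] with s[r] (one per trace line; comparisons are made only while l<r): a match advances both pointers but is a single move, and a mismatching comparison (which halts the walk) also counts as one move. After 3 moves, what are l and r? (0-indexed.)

l=3, r=16

l=0 r=19: '2'=='2', l++,r--
l=1 r=18: '1'=='1', l++,r--
l=2 r=17: '2'=='2', l++,r--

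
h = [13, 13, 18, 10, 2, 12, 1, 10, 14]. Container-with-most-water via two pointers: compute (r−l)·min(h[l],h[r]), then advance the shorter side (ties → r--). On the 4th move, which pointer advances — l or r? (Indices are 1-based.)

r

l=1 r=9: min(13,14)*8=104 best=104 *, l++
l=2 r=9: min(13,14)*7=91 best=104, l++
l=3 r=9: min(18,14)*6=84 best=104, r--
l=3 r=8: min(18,10)*5=50 best=104, r--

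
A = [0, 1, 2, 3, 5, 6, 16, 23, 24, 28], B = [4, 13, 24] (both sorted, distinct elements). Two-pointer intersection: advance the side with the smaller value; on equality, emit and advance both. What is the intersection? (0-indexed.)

intersection = [24]

i=0 j=0: 0<4, i++
i=1 j=0: 1<4, i++
i=2 j=0: 2<4, i++
i=3 j=0: 3<4, i++
i=4 j=0: 5>4, j++
i=4 j=1: 5<13, i++
i=5 j=1: 6<13, i++
i=6 j=1: 16>13, j++
i=6 j=2: 16<24, i++
i=7 j=2: 23<24, i++
i=8 j=2: 24==24 emit, i++,j++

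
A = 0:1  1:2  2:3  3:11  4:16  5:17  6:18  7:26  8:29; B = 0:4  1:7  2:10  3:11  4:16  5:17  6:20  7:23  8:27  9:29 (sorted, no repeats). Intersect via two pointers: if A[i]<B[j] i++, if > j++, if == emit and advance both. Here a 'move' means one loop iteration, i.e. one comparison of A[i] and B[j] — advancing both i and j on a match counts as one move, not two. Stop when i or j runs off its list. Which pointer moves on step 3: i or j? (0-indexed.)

i=0 j=0: 1<4, i++
i=1 j=0: 2<4, i++
i=2 j=0: 3<4, i++

i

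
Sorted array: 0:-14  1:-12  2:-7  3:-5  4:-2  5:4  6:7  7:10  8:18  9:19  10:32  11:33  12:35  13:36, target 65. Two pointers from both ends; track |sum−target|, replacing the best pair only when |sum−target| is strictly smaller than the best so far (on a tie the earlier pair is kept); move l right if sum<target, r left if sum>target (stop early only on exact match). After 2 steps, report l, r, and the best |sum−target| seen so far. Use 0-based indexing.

l=0 r=13: -14+36=22 d=43 *, l++
l=1 r=13: -12+36=24 d=41 *, l++

l=2, r=13, best |Δ|=41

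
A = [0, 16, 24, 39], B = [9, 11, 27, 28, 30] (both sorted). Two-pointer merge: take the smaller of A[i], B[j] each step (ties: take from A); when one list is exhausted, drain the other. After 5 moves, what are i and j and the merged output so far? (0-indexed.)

i=3, j=2, merged so far=[0, 9, 11, 16, 24]

[i=0,j=0] A[i]=0<=B[j]=9 take 0 → i++
[i=1,j=0] A[i]=16>B[j]=9 take 9 → j++
[i=1,j=1] A[i]=16>B[j]=11 take 11 → j++
[i=1,j=2] A[i]=16<=B[j]=27 take 16 → i++
[i=2,j=2] A[i]=24<=B[j]=27 take 24 → i++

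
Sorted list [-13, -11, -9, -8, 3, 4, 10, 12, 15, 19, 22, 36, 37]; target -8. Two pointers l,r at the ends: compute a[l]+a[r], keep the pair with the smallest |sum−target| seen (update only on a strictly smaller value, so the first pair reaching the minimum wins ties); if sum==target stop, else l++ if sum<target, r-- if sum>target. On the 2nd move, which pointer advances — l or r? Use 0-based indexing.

r

l=0 r=12: -13+37=24 d=32 *, r--
l=0 r=11: -13+36=23 d=31 *, r--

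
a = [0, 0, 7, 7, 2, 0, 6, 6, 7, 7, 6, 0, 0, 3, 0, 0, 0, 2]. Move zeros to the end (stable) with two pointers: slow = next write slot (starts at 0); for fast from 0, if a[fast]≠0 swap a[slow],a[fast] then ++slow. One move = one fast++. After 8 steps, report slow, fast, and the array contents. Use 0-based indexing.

slow=5, fast=8, a=[7, 7, 2, 6, 6, 0, 0, 0, 7, 7, 6, 0, 0, 3, 0, 0, 0, 2]

slow=0 fast=0: a[fast]=0, fast++
slow=0 fast=1: a[fast]=0, fast++
slow=0 fast=2: a[fast]=7≠0 swap→a[0]=7, slow++,fast++
slow=1 fast=3: a[fast]=7≠0 swap→a[1]=7, slow++,fast++
slow=2 fast=4: a[fast]=2≠0 swap→a[2]=2, slow++,fast++
slow=3 fast=5: a[fast]=0, fast++
slow=3 fast=6: a[fast]=6≠0 swap→a[3]=6, slow++,fast++
slow=4 fast=7: a[fast]=6≠0 swap→a[4]=6, slow++,fast++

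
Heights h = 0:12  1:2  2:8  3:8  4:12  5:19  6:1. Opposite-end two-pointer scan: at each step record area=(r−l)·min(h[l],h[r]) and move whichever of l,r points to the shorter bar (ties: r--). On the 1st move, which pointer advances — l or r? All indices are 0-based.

[0,6] min(12,1)*6=6 best=6 * → r--

r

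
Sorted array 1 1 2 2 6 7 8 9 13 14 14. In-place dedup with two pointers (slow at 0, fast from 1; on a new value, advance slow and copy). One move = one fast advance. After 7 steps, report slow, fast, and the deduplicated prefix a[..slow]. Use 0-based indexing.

slow=0 fast=1: a[fast]=1=a[slow] dup, fast++
slow=0 fast=2: a[fast]=2≠a[slow]=1 write a[1]=2, slow++,fast++
slow=1 fast=3: a[fast]=2=a[slow] dup, fast++
slow=1 fast=4: a[fast]=6≠a[slow]=2 write a[2]=6, slow++,fast++
slow=2 fast=5: a[fast]=7≠a[slow]=6 write a[3]=7, slow++,fast++
slow=3 fast=6: a[fast]=8≠a[slow]=7 write a[4]=8, slow++,fast++
slow=4 fast=7: a[fast]=9≠a[slow]=8 write a[5]=9, slow++,fast++

slow=5, fast=8, prefix=[1, 2, 6, 7, 8, 9]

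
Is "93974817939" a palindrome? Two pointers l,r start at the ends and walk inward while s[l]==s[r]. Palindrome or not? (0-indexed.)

not a palindrome (mismatch at 4,6)

l=0 r=10: '9'=='9', l++,r--
l=1 r=9: '3'=='3', l++,r--
l=2 r=8: '9'=='9', l++,r--
l=3 r=7: '7'=='7', l++,r--
l=4 r=6: '4'!='1', stop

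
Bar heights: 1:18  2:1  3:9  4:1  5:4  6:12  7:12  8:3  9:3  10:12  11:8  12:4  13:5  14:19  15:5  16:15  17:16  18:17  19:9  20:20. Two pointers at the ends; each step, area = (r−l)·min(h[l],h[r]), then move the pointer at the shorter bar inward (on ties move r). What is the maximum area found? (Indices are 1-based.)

max area = 342

l=1 r=20: min(18,20)*19=342 best=342 *, l++
l=2 r=20: min(1,20)*18=18 best=342, l++
l=3 r=20: min(9,20)*17=153 best=342, l++
l=4 r=20: min(1,20)*16=16 best=342, l++
l=5 r=20: min(4,20)*15=60 best=342, l++
l=6 r=20: min(12,20)*14=168 best=342, l++
l=7 r=20: min(12,20)*13=156 best=342, l++
l=8 r=20: min(3,20)*12=36 best=342, l++
l=9 r=20: min(3,20)*11=33 best=342, l++
l=10 r=20: min(12,20)*10=120 best=342, l++
l=11 r=20: min(8,20)*9=72 best=342, l++
l=12 r=20: min(4,20)*8=32 best=342, l++
l=13 r=20: min(5,20)*7=35 best=342, l++
l=14 r=20: min(19,20)*6=114 best=342, l++
l=15 r=20: min(5,20)*5=25 best=342, l++
l=16 r=20: min(15,20)*4=60 best=342, l++
l=17 r=20: min(16,20)*3=48 best=342, l++
l=18 r=20: min(17,20)*2=34 best=342, l++
l=19 r=20: min(9,20)*1=9 best=342, l++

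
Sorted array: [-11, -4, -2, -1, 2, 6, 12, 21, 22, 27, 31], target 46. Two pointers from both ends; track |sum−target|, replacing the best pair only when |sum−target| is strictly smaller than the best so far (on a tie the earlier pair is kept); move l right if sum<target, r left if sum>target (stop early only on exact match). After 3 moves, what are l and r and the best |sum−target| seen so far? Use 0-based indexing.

l=3, r=10, best |Δ|=17

[0,10] -11+31=20 d=26 * → l++
[1,10] -4+31=27 d=19 * → l++
[2,10] -2+31=29 d=17 * → l++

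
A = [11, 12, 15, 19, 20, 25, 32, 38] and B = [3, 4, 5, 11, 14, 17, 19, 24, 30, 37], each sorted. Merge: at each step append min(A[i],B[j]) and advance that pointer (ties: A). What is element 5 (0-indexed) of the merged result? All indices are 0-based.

[i=0,j=0] A[i]=11>B[j]=3 take 3 → j++
[i=0,j=1] A[i]=11>B[j]=4 take 4 → j++
[i=0,j=2] A[i]=11>B[j]=5 take 5 → j++
[i=0,j=3] A[i]=11<=B[j]=11 take 11 → i++
[i=1,j=3] A[i]=12>B[j]=11 take 11 → j++
[i=1,j=4] A[i]=12<=B[j]=14 take 12 → i++
[i=2,j=4] A[i]=15>B[j]=14 take 14 → j++
[i=2,j=5] A[i]=15<=B[j]=17 take 15 → i++
[i=3,j=5] A[i]=19>B[j]=17 take 17 → j++
[i=3,j=6] A[i]=19<=B[j]=19 take 19 → i++
[i=4,j=6] A[i]=20>B[j]=19 take 19 → j++
[i=4,j=7] A[i]=20<=B[j]=24 take 20 → i++
[i=5,j=7] A[i]=25>B[j]=24 take 24 → j++
[i=5,j=8] A[i]=25<=B[j]=30 take 25 → i++
[i=6,j=8] A[i]=32>B[j]=30 take 30 → j++
[i=6,j=9] A[i]=32<=B[j]=37 take 32 → i++
[i=7,j=9] A[i]=38>B[j]=37 take 37 → j++
[i=7,j=10] B done, take A[i]=38 → i++

merged[5] = 12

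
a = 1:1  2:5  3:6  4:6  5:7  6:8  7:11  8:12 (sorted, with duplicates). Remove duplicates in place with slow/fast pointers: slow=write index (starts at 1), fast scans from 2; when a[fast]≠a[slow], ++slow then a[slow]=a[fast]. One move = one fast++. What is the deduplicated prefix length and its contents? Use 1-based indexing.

length 7; prefix = [1, 5, 6, 7, 8, 11, 12]

(s=1,f=2) a[fast]=5≠a[slow]=1 write a[2]=5 → slow++,fast++
(s=2,f=3) a[fast]=6≠a[slow]=5 write a[3]=6 → slow++,fast++
(s=3,f=4) a[fast]=6=a[slow] dup → fast++
(s=3,f=5) a[fast]=7≠a[slow]=6 write a[4]=7 → slow++,fast++
(s=4,f=6) a[fast]=8≠a[slow]=7 write a[5]=8 → slow++,fast++
(s=5,f=7) a[fast]=11≠a[slow]=8 write a[6]=11 → slow++,fast++
(s=6,f=8) a[fast]=12≠a[slow]=11 write a[7]=12 → slow++,fast++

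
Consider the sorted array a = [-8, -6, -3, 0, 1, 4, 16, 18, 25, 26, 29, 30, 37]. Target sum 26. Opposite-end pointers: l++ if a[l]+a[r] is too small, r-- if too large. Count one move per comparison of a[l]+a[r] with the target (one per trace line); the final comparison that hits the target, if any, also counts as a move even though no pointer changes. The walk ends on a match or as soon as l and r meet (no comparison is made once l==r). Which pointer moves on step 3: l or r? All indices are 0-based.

l

[0,12] -8+37=29 >26 → r--
[0,11] -8+30=22 <26 → l++
[1,11] -6+30=24 <26 → l++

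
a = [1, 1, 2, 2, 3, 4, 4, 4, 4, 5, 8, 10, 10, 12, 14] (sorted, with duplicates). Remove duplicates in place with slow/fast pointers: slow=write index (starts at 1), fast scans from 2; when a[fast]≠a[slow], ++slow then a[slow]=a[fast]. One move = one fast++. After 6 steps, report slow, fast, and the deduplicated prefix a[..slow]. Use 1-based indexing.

(s=1,f=2) a[fast]=1=a[slow] dup → fast++
(s=1,f=3) a[fast]=2≠a[slow]=1 write a[2]=2 → slow++,fast++
(s=2,f=4) a[fast]=2=a[slow] dup → fast++
(s=2,f=5) a[fast]=3≠a[slow]=2 write a[3]=3 → slow++,fast++
(s=3,f=6) a[fast]=4≠a[slow]=3 write a[4]=4 → slow++,fast++
(s=4,f=7) a[fast]=4=a[slow] dup → fast++

slow=4, fast=8, prefix=[1, 2, 3, 4]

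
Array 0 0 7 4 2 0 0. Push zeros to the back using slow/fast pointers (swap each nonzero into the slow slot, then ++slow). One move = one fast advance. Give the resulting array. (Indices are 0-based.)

(s=0,f=0) a[fast]=0 → fast++
(s=0,f=1) a[fast]=0 → fast++
(s=0,f=2) a[fast]=7≠0 swap→a[0]=7 → slow++,fast++
(s=1,f=3) a[fast]=4≠0 swap→a[1]=4 → slow++,fast++
(s=2,f=4) a[fast]=2≠0 swap→a[2]=2 → slow++,fast++
(s=3,f=5) a[fast]=0 → fast++
(s=3,f=6) a[fast]=0 → fast++

[7, 4, 2, 0, 0, 0, 0]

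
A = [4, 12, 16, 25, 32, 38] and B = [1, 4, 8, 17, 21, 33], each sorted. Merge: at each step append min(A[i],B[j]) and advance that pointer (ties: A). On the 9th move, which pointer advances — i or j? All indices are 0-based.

i

[i=0,j=0] A[i]=4>B[j]=1 take 1 → j++
[i=0,j=1] A[i]=4<=B[j]=4 take 4 → i++
[i=1,j=1] A[i]=12>B[j]=4 take 4 → j++
[i=1,j=2] A[i]=12>B[j]=8 take 8 → j++
[i=1,j=3] A[i]=12<=B[j]=17 take 12 → i++
[i=2,j=3] A[i]=16<=B[j]=17 take 16 → i++
[i=3,j=3] A[i]=25>B[j]=17 take 17 → j++
[i=3,j=4] A[i]=25>B[j]=21 take 21 → j++
[i=3,j=5] A[i]=25<=B[j]=33 take 25 → i++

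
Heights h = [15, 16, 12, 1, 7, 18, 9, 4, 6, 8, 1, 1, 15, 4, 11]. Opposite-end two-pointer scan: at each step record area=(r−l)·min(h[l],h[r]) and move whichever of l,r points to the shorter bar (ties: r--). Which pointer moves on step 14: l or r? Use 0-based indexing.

l

[0,14] min(15,11)*14=154 best=154 * → r--
[0,13] min(15,4)*13=52 best=154 → r--
[0,12] min(15,15)*12=180 best=180 * → r--
[0,11] min(15,1)*11=11 best=180 → r--
[0,10] min(15,1)*10=10 best=180 → r--
[0,9] min(15,8)*9=72 best=180 → r--
[0,8] min(15,6)*8=48 best=180 → r--
[0,7] min(15,4)*7=28 best=180 → r--
[0,6] min(15,9)*6=54 best=180 → r--
[0,5] min(15,18)*5=75 best=180 → l++
[1,5] min(16,18)*4=64 best=180 → l++
[2,5] min(12,18)*3=36 best=180 → l++
[3,5] min(1,18)*2=2 best=180 → l++
[4,5] min(7,18)*1=7 best=180 → l++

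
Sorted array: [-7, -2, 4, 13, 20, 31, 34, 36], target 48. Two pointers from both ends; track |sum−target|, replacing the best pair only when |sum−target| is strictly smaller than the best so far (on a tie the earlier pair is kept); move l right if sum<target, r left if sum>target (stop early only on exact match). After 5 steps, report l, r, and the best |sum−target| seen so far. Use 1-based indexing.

[1,8] -7+36=29 d=19 * → l++
[2,8] -2+36=34 d=14 * → l++
[3,8] 4+36=40 d=8 * → l++
[4,8] 13+36=49 d=1 * → r--
[4,7] 13+34=47 d=1 → l++

l=5, r=7, best |Δ|=1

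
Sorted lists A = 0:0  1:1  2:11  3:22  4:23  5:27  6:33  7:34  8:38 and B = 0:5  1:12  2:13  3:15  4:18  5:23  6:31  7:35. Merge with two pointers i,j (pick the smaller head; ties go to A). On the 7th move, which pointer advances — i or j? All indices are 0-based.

[i=0,j=0] A[i]=0<=B[j]=5 take 0 → i++
[i=1,j=0] A[i]=1<=B[j]=5 take 1 → i++
[i=2,j=0] A[i]=11>B[j]=5 take 5 → j++
[i=2,j=1] A[i]=11<=B[j]=12 take 11 → i++
[i=3,j=1] A[i]=22>B[j]=12 take 12 → j++
[i=3,j=2] A[i]=22>B[j]=13 take 13 → j++
[i=3,j=3] A[i]=22>B[j]=15 take 15 → j++

j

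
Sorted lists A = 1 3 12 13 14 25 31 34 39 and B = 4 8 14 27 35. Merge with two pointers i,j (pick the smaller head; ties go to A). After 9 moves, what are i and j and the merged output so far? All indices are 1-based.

i=7, j=4, merged so far=[1, 3, 4, 8, 12, 13, 14, 14, 25]

[i=1,j=1] A[i]=1<=B[j]=4 take 1 → i++
[i=2,j=1] A[i]=3<=B[j]=4 take 3 → i++
[i=3,j=1] A[i]=12>B[j]=4 take 4 → j++
[i=3,j=2] A[i]=12>B[j]=8 take 8 → j++
[i=3,j=3] A[i]=12<=B[j]=14 take 12 → i++
[i=4,j=3] A[i]=13<=B[j]=14 take 13 → i++
[i=5,j=3] A[i]=14<=B[j]=14 take 14 → i++
[i=6,j=3] A[i]=25>B[j]=14 take 14 → j++
[i=6,j=4] A[i]=25<=B[j]=27 take 25 → i++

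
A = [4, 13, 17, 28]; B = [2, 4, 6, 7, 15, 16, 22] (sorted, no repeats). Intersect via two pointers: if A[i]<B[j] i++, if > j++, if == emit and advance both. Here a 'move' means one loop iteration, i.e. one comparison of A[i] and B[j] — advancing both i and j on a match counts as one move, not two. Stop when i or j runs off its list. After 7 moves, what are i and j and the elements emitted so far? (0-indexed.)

[i=0,j=0] 4>2 → j++
[i=0,j=1] 4==4 emit → i++,j++
[i=1,j=2] 13>6 → j++
[i=1,j=3] 13>7 → j++
[i=1,j=4] 13<15 → i++
[i=2,j=4] 17>15 → j++
[i=2,j=5] 17>16 → j++

i=2, j=6, emitted=[4]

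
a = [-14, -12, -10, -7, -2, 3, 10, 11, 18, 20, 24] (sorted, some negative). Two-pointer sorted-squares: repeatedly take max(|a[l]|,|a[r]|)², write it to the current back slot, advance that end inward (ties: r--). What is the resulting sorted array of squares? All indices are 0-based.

[0,10] |-14|<=|24| out[10]=576 → r--
[0,9] |-14|<=|20| out[9]=400 → r--
[0,8] |-14|<=|18| out[8]=324 → r--
[0,7] |-14|>|11| out[7]=196 → l++
[1,7] |-12|>|11| out[6]=144 → l++
[2,7] |-10|<=|11| out[5]=121 → r--
[2,6] |-10|<=|10| out[4]=100 → r--
[2,5] |-10|>|3| out[3]=100 → l++
[3,5] |-7|>|3| out[2]=49 → l++
[4,5] |-2|<=|3| out[1]=9 → r--
[4,4] |-2|<=|-2| out[0]=4 → r--

[4, 9, 49, 100, 100, 121, 144, 196, 324, 400, 576]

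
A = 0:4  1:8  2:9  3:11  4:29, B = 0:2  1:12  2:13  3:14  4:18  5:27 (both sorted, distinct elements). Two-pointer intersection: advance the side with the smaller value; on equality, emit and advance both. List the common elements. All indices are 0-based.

intersection = []

[i=0,j=0] 4>2 → j++
[i=0,j=1] 4<12 → i++
[i=1,j=1] 8<12 → i++
[i=2,j=1] 9<12 → i++
[i=3,j=1] 11<12 → i++
[i=4,j=1] 29>12 → j++
[i=4,j=2] 29>13 → j++
[i=4,j=3] 29>14 → j++
[i=4,j=4] 29>18 → j++
[i=4,j=5] 29>27 → j++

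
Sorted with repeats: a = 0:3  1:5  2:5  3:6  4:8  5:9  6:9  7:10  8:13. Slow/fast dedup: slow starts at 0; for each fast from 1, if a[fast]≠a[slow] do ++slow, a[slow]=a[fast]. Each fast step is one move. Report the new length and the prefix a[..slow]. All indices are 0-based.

(s=0,f=1) a[fast]=5≠a[slow]=3 write a[1]=5 → slow++,fast++
(s=1,f=2) a[fast]=5=a[slow] dup → fast++
(s=1,f=3) a[fast]=6≠a[slow]=5 write a[2]=6 → slow++,fast++
(s=2,f=4) a[fast]=8≠a[slow]=6 write a[3]=8 → slow++,fast++
(s=3,f=5) a[fast]=9≠a[slow]=8 write a[4]=9 → slow++,fast++
(s=4,f=6) a[fast]=9=a[slow] dup → fast++
(s=4,f=7) a[fast]=10≠a[slow]=9 write a[5]=10 → slow++,fast++
(s=5,f=8) a[fast]=13≠a[slow]=10 write a[6]=13 → slow++,fast++

length 7; prefix = [3, 5, 6, 8, 9, 10, 13]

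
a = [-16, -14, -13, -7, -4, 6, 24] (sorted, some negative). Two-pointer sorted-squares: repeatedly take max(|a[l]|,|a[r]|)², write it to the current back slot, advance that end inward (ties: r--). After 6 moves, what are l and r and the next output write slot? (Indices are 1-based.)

l=1 r=7: |-16|<=|24| out[7]=576, r--
l=1 r=6: |-16|>|6| out[6]=256, l++
l=2 r=6: |-14|>|6| out[5]=196, l++
l=3 r=6: |-13|>|6| out[4]=169, l++
l=4 r=6: |-7|>|6| out[3]=49, l++
l=5 r=6: |-4|<=|6| out[2]=36, r--

l=5, r=5, next write slot=1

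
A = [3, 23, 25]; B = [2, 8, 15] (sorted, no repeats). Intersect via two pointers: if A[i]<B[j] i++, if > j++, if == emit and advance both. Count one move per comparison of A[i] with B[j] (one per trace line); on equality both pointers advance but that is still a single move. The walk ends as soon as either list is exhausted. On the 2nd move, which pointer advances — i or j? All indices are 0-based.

i

i=0 j=0: 3>2, j++
i=0 j=1: 3<8, i++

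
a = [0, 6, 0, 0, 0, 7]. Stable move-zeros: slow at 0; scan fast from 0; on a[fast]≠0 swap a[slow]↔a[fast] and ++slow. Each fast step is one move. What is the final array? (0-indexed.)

[6, 7, 0, 0, 0, 0]

(s=0,f=0) a[fast]=0 → fast++
(s=0,f=1) a[fast]=6≠0 swap→a[0]=6 → slow++,fast++
(s=1,f=2) a[fast]=0 → fast++
(s=1,f=3) a[fast]=0 → fast++
(s=1,f=4) a[fast]=0 → fast++
(s=1,f=5) a[fast]=7≠0 swap→a[1]=7 → slow++,fast++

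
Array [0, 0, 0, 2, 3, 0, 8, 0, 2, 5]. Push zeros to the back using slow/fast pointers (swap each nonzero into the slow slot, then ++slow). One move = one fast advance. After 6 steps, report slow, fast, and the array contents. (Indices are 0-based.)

(s=0,f=0) a[fast]=0 → fast++
(s=0,f=1) a[fast]=0 → fast++
(s=0,f=2) a[fast]=0 → fast++
(s=0,f=3) a[fast]=2≠0 swap→a[0]=2 → slow++,fast++
(s=1,f=4) a[fast]=3≠0 swap→a[1]=3 → slow++,fast++
(s=2,f=5) a[fast]=0 → fast++

slow=2, fast=6, a=[2, 3, 0, 0, 0, 0, 8, 0, 2, 5]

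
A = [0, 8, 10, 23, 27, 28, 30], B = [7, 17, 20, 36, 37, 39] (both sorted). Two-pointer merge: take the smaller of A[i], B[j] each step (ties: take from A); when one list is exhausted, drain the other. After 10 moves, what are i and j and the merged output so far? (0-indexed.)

[i=0,j=0] A[i]=0<=B[j]=7 take 0 → i++
[i=1,j=0] A[i]=8>B[j]=7 take 7 → j++
[i=1,j=1] A[i]=8<=B[j]=17 take 8 → i++
[i=2,j=1] A[i]=10<=B[j]=17 take 10 → i++
[i=3,j=1] A[i]=23>B[j]=17 take 17 → j++
[i=3,j=2] A[i]=23>B[j]=20 take 20 → j++
[i=3,j=3] A[i]=23<=B[j]=36 take 23 → i++
[i=4,j=3] A[i]=27<=B[j]=36 take 27 → i++
[i=5,j=3] A[i]=28<=B[j]=36 take 28 → i++
[i=6,j=3] A[i]=30<=B[j]=36 take 30 → i++

i=7, j=3, merged so far=[0, 7, 8, 10, 17, 20, 23, 27, 28, 30]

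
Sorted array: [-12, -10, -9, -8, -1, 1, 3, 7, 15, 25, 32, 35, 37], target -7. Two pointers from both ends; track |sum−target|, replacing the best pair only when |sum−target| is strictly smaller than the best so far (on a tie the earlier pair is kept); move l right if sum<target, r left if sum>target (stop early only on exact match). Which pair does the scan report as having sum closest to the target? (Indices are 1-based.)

pair (-10, 3) with sum -7 (|Δ|=0)

[1,13] -12+37=25 d=32 * → r--
[1,12] -12+35=23 d=30 * → r--
[1,11] -12+32=20 d=27 * → r--
[1,10] -12+25=13 d=20 * → r--
[1,9] -12+15=3 d=10 * → r--
[1,8] -12+7=-5 d=2 * → r--
[1,7] -12+3=-9 d=2 → l++
[2,7] -10+3=-7 d=0 * → stop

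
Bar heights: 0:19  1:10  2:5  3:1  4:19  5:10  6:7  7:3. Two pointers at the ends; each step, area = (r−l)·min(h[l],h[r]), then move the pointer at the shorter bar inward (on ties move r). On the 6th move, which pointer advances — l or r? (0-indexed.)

l=0 r=7: min(19,3)*7=21 best=21 *, r--
l=0 r=6: min(19,7)*6=42 best=42 *, r--
l=0 r=5: min(19,10)*5=50 best=50 *, r--
l=0 r=4: min(19,19)*4=76 best=76 *, r--
l=0 r=3: min(19,1)*3=3 best=76, r--
l=0 r=2: min(19,5)*2=10 best=76, r--

r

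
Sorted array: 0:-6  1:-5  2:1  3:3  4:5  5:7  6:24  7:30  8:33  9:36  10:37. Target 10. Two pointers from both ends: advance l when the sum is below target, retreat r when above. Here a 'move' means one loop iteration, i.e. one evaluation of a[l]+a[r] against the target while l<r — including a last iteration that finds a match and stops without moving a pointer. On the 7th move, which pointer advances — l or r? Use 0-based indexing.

[0,10] -6+37=31 >10 → r--
[0,9] -6+36=30 >10 → r--
[0,8] -6+33=27 >10 → r--
[0,7] -6+30=24 >10 → r--
[0,6] -6+24=18 >10 → r--
[0,5] -6+7=1 <10 → l++
[1,5] -5+7=2 <10 → l++

l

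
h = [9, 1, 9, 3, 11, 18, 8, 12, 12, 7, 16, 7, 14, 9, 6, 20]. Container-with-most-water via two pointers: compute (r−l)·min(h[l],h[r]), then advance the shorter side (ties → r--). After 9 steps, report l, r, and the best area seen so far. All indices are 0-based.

l=9, r=15, best area=180

l=0 r=15: min(9,20)*15=135 best=135 *, l++
l=1 r=15: min(1,20)*14=14 best=135, l++
l=2 r=15: min(9,20)*13=117 best=135, l++
l=3 r=15: min(3,20)*12=36 best=135, l++
l=4 r=15: min(11,20)*11=121 best=135, l++
l=5 r=15: min(18,20)*10=180 best=180 *, l++
l=6 r=15: min(8,20)*9=72 best=180, l++
l=7 r=15: min(12,20)*8=96 best=180, l++
l=8 r=15: min(12,20)*7=84 best=180, l++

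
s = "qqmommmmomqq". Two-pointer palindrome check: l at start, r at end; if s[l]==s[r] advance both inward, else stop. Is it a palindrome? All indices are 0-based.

palindrome

l=0 r=11: 'q'=='q', l++,r--
l=1 r=10: 'q'=='q', l++,r--
l=2 r=9: 'm'=='m', l++,r--
l=3 r=8: 'o'=='o', l++,r--
l=4 r=7: 'm'=='m', l++,r--
l=5 r=6: 'm'=='m', l++,r--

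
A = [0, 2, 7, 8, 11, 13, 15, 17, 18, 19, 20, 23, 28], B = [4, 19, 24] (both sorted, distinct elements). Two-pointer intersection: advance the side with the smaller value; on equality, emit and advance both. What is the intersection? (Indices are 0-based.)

intersection = [19]

i=0 j=0: 0<4, i++
i=1 j=0: 2<4, i++
i=2 j=0: 7>4, j++
i=2 j=1: 7<19, i++
i=3 j=1: 8<19, i++
i=4 j=1: 11<19, i++
i=5 j=1: 13<19, i++
i=6 j=1: 15<19, i++
i=7 j=1: 17<19, i++
i=8 j=1: 18<19, i++
i=9 j=1: 19==19 emit, i++,j++
i=10 j=2: 20<24, i++
i=11 j=2: 23<24, i++
i=12 j=2: 28>24, j++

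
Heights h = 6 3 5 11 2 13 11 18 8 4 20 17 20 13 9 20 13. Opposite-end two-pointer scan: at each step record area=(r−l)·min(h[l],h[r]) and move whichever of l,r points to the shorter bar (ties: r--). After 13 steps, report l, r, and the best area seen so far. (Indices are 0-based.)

l=10, r=13, best area=144

[0,16] min(6,13)*16=96 best=96 * → l++
[1,16] min(3,13)*15=45 best=96 → l++
[2,16] min(5,13)*14=70 best=96 → l++
[3,16] min(11,13)*13=143 best=143 * → l++
[4,16] min(2,13)*12=24 best=143 → l++
[5,16] min(13,13)*11=143 best=143 → r--
[5,15] min(13,20)*10=130 best=143 → l++
[6,15] min(11,20)*9=99 best=143 → l++
[7,15] min(18,20)*8=144 best=144 * → l++
[8,15] min(8,20)*7=56 best=144 → l++
[9,15] min(4,20)*6=24 best=144 → l++
[10,15] min(20,20)*5=100 best=144 → r--
[10,14] min(20,9)*4=36 best=144 → r--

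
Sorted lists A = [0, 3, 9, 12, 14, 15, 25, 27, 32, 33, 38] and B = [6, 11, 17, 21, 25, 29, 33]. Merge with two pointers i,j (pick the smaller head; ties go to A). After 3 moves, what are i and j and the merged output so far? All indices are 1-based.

i=3, j=2, merged so far=[0, 3, 6]

[i=1,j=1] A[i]=0<=B[j]=6 take 0 → i++
[i=2,j=1] A[i]=3<=B[j]=6 take 3 → i++
[i=3,j=1] A[i]=9>B[j]=6 take 6 → j++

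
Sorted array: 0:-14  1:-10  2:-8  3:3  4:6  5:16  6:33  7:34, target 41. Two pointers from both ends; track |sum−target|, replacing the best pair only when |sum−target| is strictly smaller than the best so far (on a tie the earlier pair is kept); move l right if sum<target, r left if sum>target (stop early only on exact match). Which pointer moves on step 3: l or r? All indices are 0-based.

l

l=0 r=7: -14+34=20 d=21 *, l++
l=1 r=7: -10+34=24 d=17 *, l++
l=2 r=7: -8+34=26 d=15 *, l++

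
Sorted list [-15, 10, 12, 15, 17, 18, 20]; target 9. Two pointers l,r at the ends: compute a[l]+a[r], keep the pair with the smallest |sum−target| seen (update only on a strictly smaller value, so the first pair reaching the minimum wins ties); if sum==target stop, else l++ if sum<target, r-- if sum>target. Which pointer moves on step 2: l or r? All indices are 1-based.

[1,7] -15+20=5 d=4 * → l++
[2,7] 10+20=30 d=21 → r--

r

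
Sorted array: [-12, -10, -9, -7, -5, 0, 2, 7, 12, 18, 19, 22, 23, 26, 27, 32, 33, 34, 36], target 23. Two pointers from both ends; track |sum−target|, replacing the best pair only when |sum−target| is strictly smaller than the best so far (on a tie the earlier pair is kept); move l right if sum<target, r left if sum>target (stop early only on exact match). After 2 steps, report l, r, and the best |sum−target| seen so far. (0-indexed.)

l=1, r=17, best |Δ|=1

l=0 r=18: -12+36=24 d=1 *, r--
l=0 r=17: -12+34=22 d=1, l++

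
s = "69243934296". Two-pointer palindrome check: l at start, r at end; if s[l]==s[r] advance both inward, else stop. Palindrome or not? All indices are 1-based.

palindrome

l=1 r=11: '6'=='6', l++,r--
l=2 r=10: '9'=='9', l++,r--
l=3 r=9: '2'=='2', l++,r--
l=4 r=8: '4'=='4', l++,r--
l=5 r=7: '3'=='3', l++,r--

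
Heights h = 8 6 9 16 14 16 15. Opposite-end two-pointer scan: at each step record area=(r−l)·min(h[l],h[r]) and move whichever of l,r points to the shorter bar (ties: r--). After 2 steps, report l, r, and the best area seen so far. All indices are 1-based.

[1,7] min(8,15)*6=48 best=48 * → l++
[2,7] min(6,15)*5=30 best=48 → l++

l=3, r=7, best area=48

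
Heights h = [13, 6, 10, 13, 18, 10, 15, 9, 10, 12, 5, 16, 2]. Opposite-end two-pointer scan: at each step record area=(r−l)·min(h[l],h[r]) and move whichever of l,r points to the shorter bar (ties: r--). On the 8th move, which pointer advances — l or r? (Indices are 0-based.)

r

[0,12] min(13,2)*12=24 best=24 * → r--
[0,11] min(13,16)*11=143 best=143 * → l++
[1,11] min(6,16)*10=60 best=143 → l++
[2,11] min(10,16)*9=90 best=143 → l++
[3,11] min(13,16)*8=104 best=143 → l++
[4,11] min(18,16)*7=112 best=143 → r--
[4,10] min(18,5)*6=30 best=143 → r--
[4,9] min(18,12)*5=60 best=143 → r--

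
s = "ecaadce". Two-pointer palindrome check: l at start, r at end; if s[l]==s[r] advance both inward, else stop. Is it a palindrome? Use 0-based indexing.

not a palindrome (mismatch at 2,4)

l=0 r=6: 'e'=='e', l++,r--
l=1 r=5: 'c'=='c', l++,r--
l=2 r=4: 'a'!='d', stop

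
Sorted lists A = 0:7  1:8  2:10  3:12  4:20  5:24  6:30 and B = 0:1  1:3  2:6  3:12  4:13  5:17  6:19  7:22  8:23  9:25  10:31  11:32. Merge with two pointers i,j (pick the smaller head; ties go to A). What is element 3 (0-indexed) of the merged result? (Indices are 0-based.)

merged[3] = 7

i=0 j=0: A[i]=7>B[j]=1 take 1, j++
i=0 j=1: A[i]=7>B[j]=3 take 3, j++
i=0 j=2: A[i]=7>B[j]=6 take 6, j++
i=0 j=3: A[i]=7<=B[j]=12 take 7, i++
i=1 j=3: A[i]=8<=B[j]=12 take 8, i++
i=2 j=3: A[i]=10<=B[j]=12 take 10, i++
i=3 j=3: A[i]=12<=B[j]=12 take 12, i++
i=4 j=3: A[i]=20>B[j]=12 take 12, j++
i=4 j=4: A[i]=20>B[j]=13 take 13, j++
i=4 j=5: A[i]=20>B[j]=17 take 17, j++
i=4 j=6: A[i]=20>B[j]=19 take 19, j++
i=4 j=7: A[i]=20<=B[j]=22 take 20, i++
i=5 j=7: A[i]=24>B[j]=22 take 22, j++
i=5 j=8: A[i]=24>B[j]=23 take 23, j++
i=5 j=9: A[i]=24<=B[j]=25 take 24, i++
i=6 j=9: A[i]=30>B[j]=25 take 25, j++
i=6 j=10: A[i]=30<=B[j]=31 take 30, i++
i=7 j=10: A done, take B[j]=31, j++
i=7 j=11: A done, take B[j]=32, j++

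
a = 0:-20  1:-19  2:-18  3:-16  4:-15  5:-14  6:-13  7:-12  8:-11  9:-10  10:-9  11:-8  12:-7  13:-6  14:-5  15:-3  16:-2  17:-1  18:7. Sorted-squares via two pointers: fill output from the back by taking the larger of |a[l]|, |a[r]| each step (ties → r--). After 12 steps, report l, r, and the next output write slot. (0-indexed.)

l=12, r=18, next write slot=6

l=0 r=18: |-20|>|7| out[18]=400, l++
l=1 r=18: |-19|>|7| out[17]=361, l++
l=2 r=18: |-18|>|7| out[16]=324, l++
l=3 r=18: |-16|>|7| out[15]=256, l++
l=4 r=18: |-15|>|7| out[14]=225, l++
l=5 r=18: |-14|>|7| out[13]=196, l++
l=6 r=18: |-13|>|7| out[12]=169, l++
l=7 r=18: |-12|>|7| out[11]=144, l++
l=8 r=18: |-11|>|7| out[10]=121, l++
l=9 r=18: |-10|>|7| out[9]=100, l++
l=10 r=18: |-9|>|7| out[8]=81, l++
l=11 r=18: |-8|>|7| out[7]=64, l++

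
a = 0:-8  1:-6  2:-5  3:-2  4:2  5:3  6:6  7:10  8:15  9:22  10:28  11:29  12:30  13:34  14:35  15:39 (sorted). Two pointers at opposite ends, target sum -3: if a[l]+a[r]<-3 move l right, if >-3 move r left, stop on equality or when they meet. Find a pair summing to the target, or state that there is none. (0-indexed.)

(-6, 3)

l=0 r=15: -8+39=31 >-3, r--
l=0 r=14: -8+35=27 >-3, r--
l=0 r=13: -8+34=26 >-3, r--
l=0 r=12: -8+30=22 >-3, r--
l=0 r=11: -8+29=21 >-3, r--
l=0 r=10: -8+28=20 >-3, r--
l=0 r=9: -8+22=14 >-3, r--
l=0 r=8: -8+15=7 >-3, r--
l=0 r=7: -8+10=2 >-3, r--
l=0 r=6: -8+6=-2 >-3, r--
l=0 r=5: -8+3=-5 <-3, l++
l=1 r=5: -6+3=-3, found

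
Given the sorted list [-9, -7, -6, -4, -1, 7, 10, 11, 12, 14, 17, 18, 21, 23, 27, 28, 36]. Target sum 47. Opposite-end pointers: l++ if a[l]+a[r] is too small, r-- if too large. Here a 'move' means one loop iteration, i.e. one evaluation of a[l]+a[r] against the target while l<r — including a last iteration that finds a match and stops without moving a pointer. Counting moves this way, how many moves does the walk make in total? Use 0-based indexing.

8 moves

[0,16] -9+36=27 <47 → l++
[1,16] -7+36=29 <47 → l++
[2,16] -6+36=30 <47 → l++
[3,16] -4+36=32 <47 → l++
[4,16] -1+36=35 <47 → l++
[5,16] 7+36=43 <47 → l++
[6,16] 10+36=46 <47 → l++
[7,16] 11+36=47 → found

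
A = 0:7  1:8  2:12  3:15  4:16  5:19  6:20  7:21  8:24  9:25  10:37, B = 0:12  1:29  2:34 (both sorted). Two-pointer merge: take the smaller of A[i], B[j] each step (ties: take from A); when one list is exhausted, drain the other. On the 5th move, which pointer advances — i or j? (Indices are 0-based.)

i

[i=0,j=0] A[i]=7<=B[j]=12 take 7 → i++
[i=1,j=0] A[i]=8<=B[j]=12 take 8 → i++
[i=2,j=0] A[i]=12<=B[j]=12 take 12 → i++
[i=3,j=0] A[i]=15>B[j]=12 take 12 → j++
[i=3,j=1] A[i]=15<=B[j]=29 take 15 → i++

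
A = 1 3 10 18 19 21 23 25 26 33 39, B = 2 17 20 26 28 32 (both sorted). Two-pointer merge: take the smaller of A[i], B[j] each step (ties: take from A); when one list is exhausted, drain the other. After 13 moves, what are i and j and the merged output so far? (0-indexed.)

i=0 j=0: A[i]=1<=B[j]=2 take 1, i++
i=1 j=0: A[i]=3>B[j]=2 take 2, j++
i=1 j=1: A[i]=3<=B[j]=17 take 3, i++
i=2 j=1: A[i]=10<=B[j]=17 take 10, i++
i=3 j=1: A[i]=18>B[j]=17 take 17, j++
i=3 j=2: A[i]=18<=B[j]=20 take 18, i++
i=4 j=2: A[i]=19<=B[j]=20 take 19, i++
i=5 j=2: A[i]=21>B[j]=20 take 20, j++
i=5 j=3: A[i]=21<=B[j]=26 take 21, i++
i=6 j=3: A[i]=23<=B[j]=26 take 23, i++
i=7 j=3: A[i]=25<=B[j]=26 take 25, i++
i=8 j=3: A[i]=26<=B[j]=26 take 26, i++
i=9 j=3: A[i]=33>B[j]=26 take 26, j++

i=9, j=4, merged so far=[1, 2, 3, 10, 17, 18, 19, 20, 21, 23, 25, 26, 26]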